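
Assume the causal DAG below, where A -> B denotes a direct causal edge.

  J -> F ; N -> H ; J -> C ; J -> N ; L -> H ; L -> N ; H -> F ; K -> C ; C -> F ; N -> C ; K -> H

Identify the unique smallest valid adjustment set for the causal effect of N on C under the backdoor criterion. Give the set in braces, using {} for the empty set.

Variables eligible for adjustment (non-descendants of N, excluding N and C): {J, K, L}.
Backdoor paths from N to C:
  P1: N <- J -> C
  P2: N <- J -> F <- H <- K -> C
  P3: N <- J -> F <- C
  P4: N <- L -> H <- K -> C
  P5: N <- L -> H -> F <- J -> C
  P6: N <- L -> H -> F <- C
The empty set is not sufficient: P1 (N <- J -> C) has no collider blocking it and no conditioned non-collider, so it is open.
Try {J}:
  P1: blocked at fork node J ∈ conditioning set.
  P2: blocked at fork node J ∈ conditioning set.
  P3: blocked at fork node J ∈ conditioning set.
  P4: blocked at collider H (neither it nor any descendant is in the conditioning set).
  P5: blocked at collider F (neither it nor any descendant is in the conditioning set).
  P6: blocked at collider F (neither it nor any descendant is in the conditioning set).
{J} contains no descendant of N and blocks every backdoor path.
No other singleton works — e.g. {K} leaves P1 open — so {J} is the unique smallest valid adjustment set.

{J}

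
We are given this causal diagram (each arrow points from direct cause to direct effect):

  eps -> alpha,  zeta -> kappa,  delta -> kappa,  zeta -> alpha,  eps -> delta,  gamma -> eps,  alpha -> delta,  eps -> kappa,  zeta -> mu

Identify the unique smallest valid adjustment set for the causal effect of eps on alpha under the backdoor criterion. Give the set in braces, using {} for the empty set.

Variables eligible for adjustment (non-descendants of eps, excluding eps and alpha): {gamma, mu, zeta}.
Backdoor paths from eps to alpha:
  (none)
With no backdoor paths the empty set already satisfies the criterion, and it is trivially minimal.

{}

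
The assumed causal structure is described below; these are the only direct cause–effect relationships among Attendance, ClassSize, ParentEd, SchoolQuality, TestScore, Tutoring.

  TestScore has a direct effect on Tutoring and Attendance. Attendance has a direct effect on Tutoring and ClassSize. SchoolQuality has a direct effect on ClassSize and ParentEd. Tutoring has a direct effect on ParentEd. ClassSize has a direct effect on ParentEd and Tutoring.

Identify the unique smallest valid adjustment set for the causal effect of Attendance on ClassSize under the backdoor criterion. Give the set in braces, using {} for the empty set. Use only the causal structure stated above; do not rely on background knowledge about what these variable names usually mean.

{}

Variables eligible for adjustment (non-descendants of Attendance, excluding Attendance and ClassSize): {SchoolQuality, TestScore}.
Backdoor paths from Attendance to ClassSize:
  P1: Attendance <- TestScore -> Tutoring <- ClassSize
  P2: Attendance <- TestScore -> Tutoring -> ParentEd <- SchoolQuality -> ClassSize
  P3: Attendance <- TestScore -> Tutoring -> ParentEd <- ClassSize
Each backdoor path contains an unconditioned collider, so every path is already blocked with the empty conditioning set:
  P1: blocked at collider Tutoring (neither it nor any descendant is in the conditioning set).
  P2: blocked at collider ParentEd (neither it nor any descendant is in the conditioning set).
  P3: blocked at collider ParentEd (neither it nor any descendant is in the conditioning set).
The empty set is therefore the unique smallest valid set.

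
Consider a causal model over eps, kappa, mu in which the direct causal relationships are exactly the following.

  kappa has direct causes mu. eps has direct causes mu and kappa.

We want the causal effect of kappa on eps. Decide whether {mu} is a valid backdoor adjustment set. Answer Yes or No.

Backdoor paths from kappa to eps (paths whose first edge points into kappa):
  P1: kappa <- mu -> eps
Condition 1 (no descendant of kappa in the set): holds — descendants of kappa are {eps}; none are in {mu}.
Condition 2 (every backdoor path blocked by {mu}):
  P1: blocked at fork node mu ∈ conditioning set.
{mu} satisfies the backdoor criterion.

Yes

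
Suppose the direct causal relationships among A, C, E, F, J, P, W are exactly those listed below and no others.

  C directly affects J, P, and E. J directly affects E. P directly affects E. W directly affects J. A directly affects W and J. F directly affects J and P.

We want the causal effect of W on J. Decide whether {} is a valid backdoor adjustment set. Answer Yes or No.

Backdoor paths from W to J (paths whose first edge points into W):
  P1: W <- A -> J
Condition 1 (no descendant of W in the set): holds — descendants of W are {E, J}; none are in {}.
Condition 2 (every backdoor path blocked by {}):
  P1: open — no interior node is in the conditioning set.
{} does not satisfy the backdoor criterion.

No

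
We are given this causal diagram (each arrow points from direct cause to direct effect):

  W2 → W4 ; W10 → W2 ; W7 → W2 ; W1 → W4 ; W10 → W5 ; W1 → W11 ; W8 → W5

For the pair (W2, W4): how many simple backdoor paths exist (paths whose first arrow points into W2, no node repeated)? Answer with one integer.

0

A backdoor path from W2 to W4 is any simple undirected path whose first edge points into W2 (i.e. leaves W2 via a parent).
Parents of W2: {W10, W7}.
No simple path from any parent of W2 reaches W4 without revisiting W2, so there are no backdoor paths.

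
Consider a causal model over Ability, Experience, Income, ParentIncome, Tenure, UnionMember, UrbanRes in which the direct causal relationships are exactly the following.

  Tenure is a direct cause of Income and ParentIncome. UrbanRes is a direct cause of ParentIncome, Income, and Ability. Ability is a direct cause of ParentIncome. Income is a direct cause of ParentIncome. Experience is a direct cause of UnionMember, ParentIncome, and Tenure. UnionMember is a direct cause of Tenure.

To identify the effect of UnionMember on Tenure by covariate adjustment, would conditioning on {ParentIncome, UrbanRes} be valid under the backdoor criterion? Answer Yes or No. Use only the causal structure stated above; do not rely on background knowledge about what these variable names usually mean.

No

Backdoor paths from UnionMember to Tenure (paths whose first edge points into UnionMember):
  P1: UnionMember <- Experience -> Tenure
  P2: UnionMember <- Experience -> ParentIncome <- UrbanRes -> Income <- Tenure
  P3: UnionMember <- Experience -> ParentIncome <- Tenure
  P4: UnionMember <- Experience -> ParentIncome <- Ability <- UrbanRes -> Income <- Tenure
  P5: UnionMember <- Experience -> ParentIncome <- Income <- Tenure
Condition 1 (no descendant of UnionMember in the set): FAILS — ParentIncome is a descendant of UnionMember.
Condition 2 (every backdoor path blocked by {ParentIncome, UrbanRes}):
  P1: open — no interior node is in the conditioning set.
  P2: blocked at fork node UrbanRes ∈ conditioning set.
  P3: open — collider(s) ParentIncome are conditioned on (or have a conditioned descendant) and no non-collider on the path is in the set.
  P4: blocked at fork node UrbanRes ∈ conditioning set.
  P5: open — collider(s) ParentIncome are conditioned on (or have a conditioned descendant) and no non-collider on the path is in the set.
{ParentIncome, UrbanRes} does not satisfy the backdoor criterion.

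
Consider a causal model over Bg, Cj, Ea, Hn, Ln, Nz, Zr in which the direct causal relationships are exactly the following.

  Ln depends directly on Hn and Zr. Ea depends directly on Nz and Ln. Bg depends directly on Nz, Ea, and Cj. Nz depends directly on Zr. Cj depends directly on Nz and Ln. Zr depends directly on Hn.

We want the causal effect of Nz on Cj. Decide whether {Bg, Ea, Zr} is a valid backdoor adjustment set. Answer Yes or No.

No

Backdoor paths from Nz to Cj (paths whose first edge points into Nz):
  P1: Nz <- Zr <- Hn -> Ln -> Ea -> Bg <- Cj
  P2: Nz <- Zr <- Hn -> Ln -> Cj
  P3: Nz <- Zr -> Ln -> Ea -> Bg <- Cj
  P4: Nz <- Zr -> Ln -> Cj
Condition 1 (no descendant of Nz in the set): FAILS — Bg and Ea are descendants of Nz.
Condition 2 (every backdoor path blocked by {Bg, Ea, Zr}):
  P1: blocked at chain node Zr ∈ conditioning set.
  P2: blocked at chain node Zr ∈ conditioning set.
  P3: blocked at fork node Zr ∈ conditioning set.
  P4: blocked at fork node Zr ∈ conditioning set.
{Bg, Ea, Zr} does not satisfy the backdoor criterion.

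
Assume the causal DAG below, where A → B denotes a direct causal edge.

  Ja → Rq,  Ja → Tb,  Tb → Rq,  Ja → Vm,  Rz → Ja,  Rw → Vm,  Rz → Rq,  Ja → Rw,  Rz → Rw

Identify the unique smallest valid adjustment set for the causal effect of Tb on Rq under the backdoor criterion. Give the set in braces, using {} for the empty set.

{Ja}

Variables eligible for adjustment (non-descendants of Tb, excluding Tb and Rq): {Ja, Rw, Rz, Vm}.
Backdoor paths from Tb to Rq:
  P1: Tb <- Ja <- Rz -> Rq
  P2: Tb <- Ja -> Rw <- Rz -> Rq
  P3: Tb <- Ja -> Vm <- Rw <- Rz -> Rq
  P4: Tb <- Ja -> Rq
The empty set is not sufficient: P1 (Tb <- Ja <- Rz -> Rq) has no collider blocking it and no conditioned non-collider, so it is open.
Try {Ja}:
  P1: blocked at chain node Ja ∈ conditioning set.
  P2: blocked at fork node Ja ∈ conditioning set.
  P3: blocked at fork node Ja ∈ conditioning set.
  P4: blocked at fork node Ja ∈ conditioning set.
{Ja} contains no descendant of Tb and blocks every backdoor path.
No other singleton works — e.g. {Rz} leaves P4 open — so {Ja} is the unique smallest valid adjustment set.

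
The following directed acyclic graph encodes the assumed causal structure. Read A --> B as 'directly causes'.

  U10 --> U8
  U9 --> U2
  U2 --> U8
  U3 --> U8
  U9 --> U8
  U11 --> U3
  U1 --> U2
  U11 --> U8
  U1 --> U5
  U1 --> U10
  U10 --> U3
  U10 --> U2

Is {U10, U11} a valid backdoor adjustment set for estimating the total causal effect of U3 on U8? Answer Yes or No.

Backdoor paths from U3 to U8 (paths whose first edge points into U3):
  P1: U3 <- U11 -> U8
  P2: U3 <- U10 <- U1 -> U2 <- U9 -> U8
  P3: U3 <- U10 <- U1 -> U2 -> U8
  P4: U3 <- U10 -> U2 <- U9 -> U8
  P5: U3 <- U10 -> U2 -> U8
  P6: U3 <- U10 -> U8
Condition 1 (no descendant of U3 in the set): holds — descendants of U3 are {U8}; none are in {U10, U11}.
Condition 2 (every backdoor path blocked by {U10, U11}):
  P1: blocked at fork node U11 ∈ conditioning set.
  P2: blocked at chain node U10 ∈ conditioning set.
  P3: blocked at chain node U10 ∈ conditioning set.
  P4: blocked at fork node U10 ∈ conditioning set.
  P5: blocked at fork node U10 ∈ conditioning set.
  P6: blocked at fork node U10 ∈ conditioning set.
{U10, U11} satisfies the backdoor criterion.

Yes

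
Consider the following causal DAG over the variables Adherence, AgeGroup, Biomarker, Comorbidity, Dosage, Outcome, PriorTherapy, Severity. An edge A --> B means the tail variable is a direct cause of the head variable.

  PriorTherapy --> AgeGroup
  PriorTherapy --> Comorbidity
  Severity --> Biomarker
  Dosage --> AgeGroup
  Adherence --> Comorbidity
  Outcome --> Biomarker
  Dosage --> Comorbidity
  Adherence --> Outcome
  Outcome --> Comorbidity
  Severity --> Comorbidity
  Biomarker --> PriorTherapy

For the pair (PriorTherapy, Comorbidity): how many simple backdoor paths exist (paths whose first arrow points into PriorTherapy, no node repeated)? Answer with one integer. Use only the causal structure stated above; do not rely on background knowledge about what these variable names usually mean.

A backdoor path from PriorTherapy to Comorbidity is any simple undirected path whose first edge points into PriorTherapy (i.e. leaves PriorTherapy via a parent).
Parents of PriorTherapy: {Biomarker}.
Enumerating:
  P1: PriorTherapy <- Biomarker <- Outcome <- Adherence -> Comorbidity
  P2: PriorTherapy <- Biomarker <- Outcome -> Comorbidity
  P3: PriorTherapy <- Biomarker <- Severity -> Comorbidity
That exhausts the simple backdoor paths. Count: 3.

3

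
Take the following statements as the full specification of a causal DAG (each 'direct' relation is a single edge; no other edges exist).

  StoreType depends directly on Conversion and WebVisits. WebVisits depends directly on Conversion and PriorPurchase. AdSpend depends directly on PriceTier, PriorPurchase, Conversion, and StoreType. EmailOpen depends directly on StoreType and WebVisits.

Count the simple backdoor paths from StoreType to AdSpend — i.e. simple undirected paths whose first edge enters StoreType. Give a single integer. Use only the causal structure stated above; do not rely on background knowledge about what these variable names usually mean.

4

A backdoor path from StoreType to AdSpend is any simple undirected path whose first edge points into StoreType (i.e. leaves StoreType via a parent).
Parents of StoreType: {Conversion, WebVisits}.
Enumerating:
  P1: StoreType <- Conversion -> WebVisits <- PriorPurchase -> AdSpend
  P2: StoreType <- Conversion -> AdSpend
  P3: StoreType <- WebVisits <- PriorPurchase -> AdSpend
  P4: StoreType <- WebVisits <- Conversion -> AdSpend
That exhausts the simple backdoor paths. Count: 4.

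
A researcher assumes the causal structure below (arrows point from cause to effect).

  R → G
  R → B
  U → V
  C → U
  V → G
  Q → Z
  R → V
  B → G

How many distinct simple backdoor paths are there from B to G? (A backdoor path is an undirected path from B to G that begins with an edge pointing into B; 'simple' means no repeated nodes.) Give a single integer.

2

A backdoor path from B to G is any simple undirected path whose first edge points into B (i.e. leaves B via a parent).
Parents of B: {R}.
Enumerating:
  P1: B <- R -> V -> G
  P2: B <- R -> G
That exhausts the simple backdoor paths. Count: 2.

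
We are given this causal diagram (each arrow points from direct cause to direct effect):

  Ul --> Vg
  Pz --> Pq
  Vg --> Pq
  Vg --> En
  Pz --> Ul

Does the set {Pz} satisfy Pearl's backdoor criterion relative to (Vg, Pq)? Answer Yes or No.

Backdoor paths from Vg to Pq (paths whose first edge points into Vg):
  P1: Vg <- Ul <- Pz -> Pq
Condition 1 (no descendant of Vg in the set): holds — descendants of Vg are {En, Pq}; none are in {Pz}.
Condition 2 (every backdoor path blocked by {Pz}):
  P1: blocked at fork node Pz ∈ conditioning set.
{Pz} satisfies the backdoor criterion.

Yes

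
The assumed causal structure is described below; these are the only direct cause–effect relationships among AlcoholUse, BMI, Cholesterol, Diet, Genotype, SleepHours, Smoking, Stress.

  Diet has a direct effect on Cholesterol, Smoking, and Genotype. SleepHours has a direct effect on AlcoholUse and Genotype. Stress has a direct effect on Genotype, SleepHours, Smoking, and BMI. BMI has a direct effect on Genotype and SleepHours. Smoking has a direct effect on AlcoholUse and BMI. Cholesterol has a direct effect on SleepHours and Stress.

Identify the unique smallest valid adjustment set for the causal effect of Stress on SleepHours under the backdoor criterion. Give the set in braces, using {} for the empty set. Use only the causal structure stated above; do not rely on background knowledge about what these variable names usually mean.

{Cholesterol}

Variables eligible for adjustment (non-descendants of Stress, excluding Stress and SleepHours): {Cholesterol, Diet}.
Backdoor paths from Stress to SleepHours:
  P1: Stress <- Cholesterol <- Diet -> Smoking -> BMI -> SleepHours
  P2: Stress <- Cholesterol <- Diet -> Smoking -> BMI -> Genotype <- SleepHours
  P3: Stress <- Cholesterol <- Diet -> Smoking -> AlcoholUse <- SleepHours
  P4: Stress <- Cholesterol <- Diet -> Genotype <- BMI <- Smoking -> AlcoholUse <- SleepHours
  P5: Stress <- Cholesterol <- Diet -> Genotype <- BMI -> SleepHours
  P6: Stress <- Cholesterol <- Diet -> Genotype <- SleepHours
  P7: Stress <- Cholesterol -> SleepHours
The empty set is not sufficient: P1 (Stress <- Cholesterol <- Diet -> Smoking -> BMI -> SleepHours) has no collider blocking it and no conditioned non-collider, so it is open.
Try {Cholesterol}:
  P1: blocked at chain node Cholesterol ∈ conditioning set.
  P2: blocked at chain node Cholesterol ∈ conditioning set.
  P3: blocked at chain node Cholesterol ∈ conditioning set.
  P4: blocked at chain node Cholesterol ∈ conditioning set.
  P5: blocked at chain node Cholesterol ∈ conditioning set.
  P6: blocked at chain node Cholesterol ∈ conditioning set.
  P7: blocked at fork node Cholesterol ∈ conditioning set.
{Cholesterol} contains no descendant of Stress and blocks every backdoor path.
No other singleton works — e.g. {Diet} leaves P7 open — so {Cholesterol} is the unique smallest valid adjustment set.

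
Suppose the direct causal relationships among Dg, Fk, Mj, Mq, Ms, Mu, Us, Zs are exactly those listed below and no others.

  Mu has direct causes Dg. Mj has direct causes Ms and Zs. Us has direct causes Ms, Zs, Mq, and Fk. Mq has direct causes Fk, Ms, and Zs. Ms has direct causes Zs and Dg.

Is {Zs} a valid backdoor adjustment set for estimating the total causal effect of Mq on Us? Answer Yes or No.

Backdoor paths from Mq to Us (paths whose first edge points into Mq):
  P1: Mq <- Zs -> Ms -> Us
  P2: Mq <- Zs -> Mj <- Ms -> Us
  P3: Mq <- Zs -> Us
  P4: Mq <- Ms <- Zs -> Us
  P5: Mq <- Ms -> Mj <- Zs -> Us
  P6: Mq <- Ms -> Us
  P7: Mq <- Fk -> Us
Condition 1 (no descendant of Mq in the set): holds — descendants of Mq are {Us}; none are in {Zs}.
Condition 2 (every backdoor path blocked by {Zs}):
  P1: blocked at fork node Zs ∈ conditioning set.
  P2: blocked at fork node Zs ∈ conditioning set.
  P3: blocked at fork node Zs ∈ conditioning set.
  P4: blocked at fork node Zs ∈ conditioning set.
  P5: blocked at collider Mj (neither it nor any descendant is in the conditioning set).
  P6: open — no interior node is in the conditioning set.
  P7: open — no interior node is in the conditioning set.
{Zs} does not satisfy the backdoor criterion.

No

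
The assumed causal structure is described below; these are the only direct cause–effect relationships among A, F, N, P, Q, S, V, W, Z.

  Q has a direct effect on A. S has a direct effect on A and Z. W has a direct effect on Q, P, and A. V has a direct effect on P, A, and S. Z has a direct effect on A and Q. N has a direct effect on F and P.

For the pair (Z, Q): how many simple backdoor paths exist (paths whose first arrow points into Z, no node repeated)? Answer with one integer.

A backdoor path from Z to Q is any simple undirected path whose first edge points into Z (i.e. leaves Z via a parent).
Parents of Z: {S}.
Enumerating:
  P1: Z <- S <- V -> P <- W -> Q
  P2: Z <- S <- V -> P <- W -> A <- Q
  P3: Z <- S <- V -> A <- W -> Q
  P4: Z <- S <- V -> A <- Q
  P5: Z <- S -> A <- W -> Q
  P6: Z <- S -> A <- V -> P <- W -> Q
  P7: Z <- S -> A <- Q
That exhausts the simple backdoor paths. Count: 7.

7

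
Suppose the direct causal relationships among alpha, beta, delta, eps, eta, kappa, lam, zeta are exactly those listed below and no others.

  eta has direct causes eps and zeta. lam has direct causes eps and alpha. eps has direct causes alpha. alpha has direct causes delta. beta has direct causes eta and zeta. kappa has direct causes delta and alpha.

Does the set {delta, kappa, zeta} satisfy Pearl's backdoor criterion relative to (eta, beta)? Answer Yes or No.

Yes

Backdoor paths from eta to beta (paths whose first edge points into eta):
  P1: eta <- zeta -> beta
Condition 1 (no descendant of eta in the set): holds — descendants of eta are {beta}; none are in {delta, kappa, zeta}.
Condition 2 (every backdoor path blocked by {delta, kappa, zeta}):
  P1: blocked at fork node zeta ∈ conditioning set.
{delta, kappa, zeta} satisfies the backdoor criterion.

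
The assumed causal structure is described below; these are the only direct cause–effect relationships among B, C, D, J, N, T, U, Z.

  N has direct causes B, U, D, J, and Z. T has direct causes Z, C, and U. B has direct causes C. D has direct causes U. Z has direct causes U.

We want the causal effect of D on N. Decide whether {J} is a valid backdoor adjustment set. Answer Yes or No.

No

Backdoor paths from D to N (paths whose first edge points into D):
  P1: D <- U -> Z -> T <- C -> B -> N
  P2: D <- U -> Z -> N
  P3: D <- U -> T <- C -> B -> N
  P4: D <- U -> T <- Z -> N
  P5: D <- U -> N
Condition 1 (no descendant of D in the set): holds — descendants of D are {N}; none are in {J}.
Condition 2 (every backdoor path blocked by {J}):
  P1: blocked at collider T (neither it nor any descendant is in the conditioning set).
  P2: open — no interior node is in the conditioning set.
  P3: blocked at collider T (neither it nor any descendant is in the conditioning set).
  P4: blocked at collider T (neither it nor any descendant is in the conditioning set).
  P5: open — no interior node is in the conditioning set.
{J} does not satisfy the backdoor criterion.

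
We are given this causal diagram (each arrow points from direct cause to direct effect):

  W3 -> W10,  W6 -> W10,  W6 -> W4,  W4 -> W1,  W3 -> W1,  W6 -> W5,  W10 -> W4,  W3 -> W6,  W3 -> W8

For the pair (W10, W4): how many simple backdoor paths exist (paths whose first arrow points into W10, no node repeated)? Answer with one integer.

A backdoor path from W10 to W4 is any simple undirected path whose first edge points into W10 (i.e. leaves W10 via a parent).
Parents of W10: {W3, W6}.
Enumerating:
  P1: W10 <- W3 -> W6 -> W4
  P2: W10 <- W3 -> W1 <- W4
  P3: W10 <- W6 <- W3 -> W1 <- W4
  P4: W10 <- W6 -> W4
That exhausts the simple backdoor paths. Count: 4.

4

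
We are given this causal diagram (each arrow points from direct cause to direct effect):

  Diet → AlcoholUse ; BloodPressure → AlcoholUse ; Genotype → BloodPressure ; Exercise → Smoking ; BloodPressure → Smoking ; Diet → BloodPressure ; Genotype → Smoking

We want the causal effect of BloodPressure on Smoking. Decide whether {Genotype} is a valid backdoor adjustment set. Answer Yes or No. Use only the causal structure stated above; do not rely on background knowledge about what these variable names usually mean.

Backdoor paths from BloodPressure to Smoking (paths whose first edge points into BloodPressure):
  P1: BloodPressure <- Genotype -> Smoking
Condition 1 (no descendant of BloodPressure in the set): holds — descendants of BloodPressure are {AlcoholUse, Smoking}; none are in {Genotype}.
Condition 2 (every backdoor path blocked by {Genotype}):
  P1: blocked at fork node Genotype ∈ conditioning set.
{Genotype} satisfies the backdoor criterion.

Yes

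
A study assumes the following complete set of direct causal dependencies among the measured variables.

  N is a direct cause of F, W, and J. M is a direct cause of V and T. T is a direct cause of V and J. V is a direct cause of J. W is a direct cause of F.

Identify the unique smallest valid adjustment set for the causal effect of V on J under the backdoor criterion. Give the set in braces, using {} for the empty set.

{T}

Variables eligible for adjustment (non-descendants of V, excluding V and J): {F, M, N, T, W}.
Backdoor paths from V to J:
  P1: V <- M -> T -> J
  P2: V <- T -> J
The empty set is not sufficient: P1 (V <- M -> T -> J) has no collider blocking it and no conditioned non-collider, so it is open.
Try {T}:
  P1: blocked at chain node T ∈ conditioning set.
  P2: blocked at fork node T ∈ conditioning set.
{T} contains no descendant of V and blocks every backdoor path.
No other singleton works — e.g. {N} leaves P1 open — so {T} is the unique smallest valid adjustment set.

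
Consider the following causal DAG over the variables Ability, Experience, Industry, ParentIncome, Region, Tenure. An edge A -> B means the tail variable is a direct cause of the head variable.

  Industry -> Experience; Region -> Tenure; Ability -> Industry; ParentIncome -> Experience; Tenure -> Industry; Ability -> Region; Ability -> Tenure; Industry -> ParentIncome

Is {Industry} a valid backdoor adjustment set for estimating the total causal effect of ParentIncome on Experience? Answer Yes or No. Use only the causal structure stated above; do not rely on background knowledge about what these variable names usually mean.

Backdoor paths from ParentIncome to Experience (paths whose first edge points into ParentIncome):
  P1: ParentIncome <- Industry -> Experience
Condition 1 (no descendant of ParentIncome in the set): holds — descendants of ParentIncome are {Experience}; none are in {Industry}.
Condition 2 (every backdoor path blocked by {Industry}):
  P1: blocked at fork node Industry ∈ conditioning set.
{Industry} satisfies the backdoor criterion.

Yes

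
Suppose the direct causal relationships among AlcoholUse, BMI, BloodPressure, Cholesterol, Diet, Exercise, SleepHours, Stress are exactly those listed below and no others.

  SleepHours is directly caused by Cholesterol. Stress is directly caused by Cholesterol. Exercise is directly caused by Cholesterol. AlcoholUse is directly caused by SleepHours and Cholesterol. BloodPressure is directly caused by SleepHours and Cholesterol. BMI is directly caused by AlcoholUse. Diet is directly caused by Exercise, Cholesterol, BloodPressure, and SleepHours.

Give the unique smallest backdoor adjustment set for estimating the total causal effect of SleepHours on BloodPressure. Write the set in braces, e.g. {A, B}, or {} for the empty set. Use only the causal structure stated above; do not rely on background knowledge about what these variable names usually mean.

{Cholesterol}

Variables eligible for adjustment (non-descendants of SleepHours, excluding SleepHours and BloodPressure): {Cholesterol, Exercise, Stress}.
Backdoor paths from SleepHours to BloodPressure:
  P1: SleepHours <- Cholesterol -> Exercise -> Diet <- BloodPressure
  P2: SleepHours <- Cholesterol -> BloodPressure
  P3: SleepHours <- Cholesterol -> Diet <- BloodPressure
The empty set is not sufficient: P2 (SleepHours <- Cholesterol -> BloodPressure) has no collider blocking it and no conditioned non-collider, so it is open.
Try {Cholesterol}:
  P1: blocked at fork node Cholesterol ∈ conditioning set.
  P2: blocked at fork node Cholesterol ∈ conditioning set.
  P3: blocked at fork node Cholesterol ∈ conditioning set.
{Cholesterol} contains no descendant of SleepHours and blocks every backdoor path.
No other singleton works — e.g. {Exercise} leaves P2 open — so {Cholesterol} is the unique smallest valid adjustment set.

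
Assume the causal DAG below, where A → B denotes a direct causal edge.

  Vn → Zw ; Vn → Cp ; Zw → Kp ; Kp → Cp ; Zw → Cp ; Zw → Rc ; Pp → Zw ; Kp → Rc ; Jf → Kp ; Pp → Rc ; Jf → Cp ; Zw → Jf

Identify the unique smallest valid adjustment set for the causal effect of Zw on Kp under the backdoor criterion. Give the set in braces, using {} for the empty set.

Variables eligible for adjustment (non-descendants of Zw, excluding Zw and Kp): {Pp, Vn}.
Backdoor paths from Zw to Kp:
  P1: Zw <- Pp -> Rc <- Kp
  P2: Zw <- Vn -> Cp <- Jf -> Kp
  P3: Zw <- Vn -> Cp <- Kp
Each backdoor path contains an unconditioned collider, so every path is already blocked with the empty conditioning set:
  P1: blocked at collider Rc (neither it nor any descendant is in the conditioning set).
  P2: blocked at collider Cp (neither it nor any descendant is in the conditioning set).
  P3: blocked at collider Cp (neither it nor any descendant is in the conditioning set).
The empty set is therefore the unique smallest valid set.

{}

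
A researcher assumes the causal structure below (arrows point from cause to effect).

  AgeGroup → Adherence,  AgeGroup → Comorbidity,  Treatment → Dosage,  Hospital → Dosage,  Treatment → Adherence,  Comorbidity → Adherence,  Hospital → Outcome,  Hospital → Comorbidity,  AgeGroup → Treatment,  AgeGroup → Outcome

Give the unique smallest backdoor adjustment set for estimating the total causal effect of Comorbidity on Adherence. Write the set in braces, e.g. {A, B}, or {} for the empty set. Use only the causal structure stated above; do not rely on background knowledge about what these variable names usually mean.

Variables eligible for adjustment (non-descendants of Comorbidity, excluding Comorbidity and Adherence): {AgeGroup, Dosage, Hospital, Outcome, Treatment}.
Backdoor paths from Comorbidity to Adherence:
  P1: Comorbidity <- AgeGroup -> Treatment -> Adherence
  P2: Comorbidity <- AgeGroup -> Outcome <- Hospital -> Dosage <- Treatment -> Adherence
  P3: Comorbidity <- AgeGroup -> Adherence
  P4: Comorbidity <- Hospital -> Outcome <- AgeGroup -> Treatment -> Adherence
  P5: Comorbidity <- Hospital -> Outcome <- AgeGroup -> Adherence
  P6: Comorbidity <- Hospital -> Dosage <- Treatment <- AgeGroup -> Adherence
  P7: Comorbidity <- Hospital -> Dosage <- Treatment -> Adherence
The empty set is not sufficient: P1 (Comorbidity <- AgeGroup -> Treatment -> Adherence) has no collider blocking it and no conditioned non-collider, so it is open.
Try {AgeGroup}:
  P1: blocked at fork node AgeGroup ∈ conditioning set.
  P2: blocked at fork node AgeGroup ∈ conditioning set.
  P3: blocked at fork node AgeGroup ∈ conditioning set.
  P4: blocked at collider Outcome (neither it nor any descendant is in the conditioning set).
  P5: blocked at collider Outcome (neither it nor any descendant is in the conditioning set).
  P6: blocked at collider Dosage (neither it nor any descendant is in the conditioning set).
  P7: blocked at collider Dosage (neither it nor any descendant is in the conditioning set).
{AgeGroup} contains no descendant of Comorbidity and blocks every backdoor path.
No other singleton works — e.g. {Treatment} leaves P3 open — so {AgeGroup} is the unique smallest valid adjustment set.

{AgeGroup}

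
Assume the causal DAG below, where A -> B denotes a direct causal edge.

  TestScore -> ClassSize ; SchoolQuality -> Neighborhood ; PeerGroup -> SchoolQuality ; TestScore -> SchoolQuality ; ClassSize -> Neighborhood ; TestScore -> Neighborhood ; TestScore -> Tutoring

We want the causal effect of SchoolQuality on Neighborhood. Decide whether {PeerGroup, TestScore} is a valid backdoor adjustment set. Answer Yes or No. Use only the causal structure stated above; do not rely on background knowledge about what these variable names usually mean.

Yes

Backdoor paths from SchoolQuality to Neighborhood (paths whose first edge points into SchoolQuality):
  P1: SchoolQuality <- TestScore -> ClassSize -> Neighborhood
  P2: SchoolQuality <- TestScore -> Neighborhood
Condition 1 (no descendant of SchoolQuality in the set): holds — descendants of SchoolQuality are {Neighborhood}; none are in {PeerGroup, TestScore}.
Condition 2 (every backdoor path blocked by {PeerGroup, TestScore}):
  P1: blocked at fork node TestScore ∈ conditioning set.
  P2: blocked at fork node TestScore ∈ conditioning set.
{PeerGroup, TestScore} satisfies the backdoor criterion.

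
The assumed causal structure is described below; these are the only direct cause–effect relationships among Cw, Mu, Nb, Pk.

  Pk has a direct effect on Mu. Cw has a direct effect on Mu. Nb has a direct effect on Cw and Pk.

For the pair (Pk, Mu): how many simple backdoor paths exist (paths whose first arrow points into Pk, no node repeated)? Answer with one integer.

1

A backdoor path from Pk to Mu is any simple undirected path whose first edge points into Pk (i.e. leaves Pk via a parent).
Parents of Pk: {Nb}.
Enumerating:
  P1: Pk <- Nb -> Cw -> Mu
That exhausts the simple backdoor paths. Count: 1.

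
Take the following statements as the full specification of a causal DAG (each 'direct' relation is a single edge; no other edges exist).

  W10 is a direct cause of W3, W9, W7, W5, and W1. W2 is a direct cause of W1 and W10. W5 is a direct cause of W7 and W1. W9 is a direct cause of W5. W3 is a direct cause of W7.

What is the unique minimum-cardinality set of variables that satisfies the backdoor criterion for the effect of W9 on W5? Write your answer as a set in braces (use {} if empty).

{W10}

Variables eligible for adjustment (non-descendants of W9, excluding W9 and W5): {W10, W2, W3}.
Backdoor paths from W9 to W5:
  P1: W9 <- W10 <- W2 -> W1 <- W5
  P2: W9 <- W10 -> W5
  P3: W9 <- W10 -> W3 -> W7 <- W5
  P4: W9 <- W10 -> W7 <- W5
  P5: W9 <- W10 -> W1 <- W5
The empty set is not sufficient: P2 (W9 <- W10 -> W5) has no collider blocking it and no conditioned non-collider, so it is open.
Try {W10}:
  P1: blocked at chain node W10 ∈ conditioning set.
  P2: blocked at fork node W10 ∈ conditioning set.
  P3: blocked at fork node W10 ∈ conditioning set.
  P4: blocked at fork node W10 ∈ conditioning set.
  P5: blocked at fork node W10 ∈ conditioning set.
{W10} contains no descendant of W9 and blocks every backdoor path.
No other singleton works — e.g. {W2} leaves P2 open — so {W10} is the unique smallest valid adjustment set.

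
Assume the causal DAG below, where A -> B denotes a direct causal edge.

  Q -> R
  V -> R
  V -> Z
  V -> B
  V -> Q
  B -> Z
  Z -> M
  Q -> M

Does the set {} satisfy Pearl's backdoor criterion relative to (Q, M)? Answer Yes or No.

No

Backdoor paths from Q to M (paths whose first edge points into Q):
  P1: Q <- V -> B -> Z -> M
  P2: Q <- V -> Z -> M
Condition 1 (no descendant of Q in the set): holds — descendants of Q are {M, R}; none are in {}.
Condition 2 (every backdoor path blocked by {}):
  P1: open — no interior node is in the conditioning set.
  P2: open — no interior node is in the conditioning set.
{} does not satisfy the backdoor criterion.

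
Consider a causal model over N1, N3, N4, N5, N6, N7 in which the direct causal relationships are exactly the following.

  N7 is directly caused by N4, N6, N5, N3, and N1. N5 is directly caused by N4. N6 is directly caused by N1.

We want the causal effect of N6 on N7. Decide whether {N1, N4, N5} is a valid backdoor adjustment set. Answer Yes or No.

Backdoor paths from N6 to N7 (paths whose first edge points into N6):
  P1: N6 <- N1 -> N7
Condition 1 (no descendant of N6 in the set): holds — descendants of N6 are {N7}; none are in {N1, N4, N5}.
Condition 2 (every backdoor path blocked by {N1, N4, N5}):
  P1: blocked at fork node N1 ∈ conditioning set.
{N1, N4, N5} satisfies the backdoor criterion.

Yes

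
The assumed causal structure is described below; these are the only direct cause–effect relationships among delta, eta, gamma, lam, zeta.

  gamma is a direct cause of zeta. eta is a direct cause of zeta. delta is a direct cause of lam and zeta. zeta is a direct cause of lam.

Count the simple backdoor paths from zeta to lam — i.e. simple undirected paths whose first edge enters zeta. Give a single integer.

A backdoor path from zeta to lam is any simple undirected path whose first edge points into zeta (i.e. leaves zeta via a parent).
Parents of zeta: {delta, eta, gamma}.
Enumerating:
  P1: zeta <- delta -> lam
That exhausts the simple backdoor paths. Count: 1.

1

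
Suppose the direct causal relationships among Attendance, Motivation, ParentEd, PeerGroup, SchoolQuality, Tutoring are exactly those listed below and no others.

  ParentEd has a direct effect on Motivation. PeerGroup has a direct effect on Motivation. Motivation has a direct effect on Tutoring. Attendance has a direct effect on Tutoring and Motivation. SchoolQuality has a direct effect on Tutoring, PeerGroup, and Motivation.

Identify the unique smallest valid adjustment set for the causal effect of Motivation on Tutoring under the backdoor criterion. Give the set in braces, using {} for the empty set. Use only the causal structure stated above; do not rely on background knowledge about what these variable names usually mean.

{Attendance, SchoolQuality}

Variables eligible for adjustment (non-descendants of Motivation, excluding Motivation and Tutoring): {Attendance, ParentEd, PeerGroup, SchoolQuality}.
Backdoor paths from Motivation to Tutoring:
  P1: Motivation <- Attendance -> Tutoring
  P2: Motivation <- SchoolQuality -> Tutoring
  P3: Motivation <- PeerGroup <- SchoolQuality -> Tutoring
The empty set is not sufficient: P1 (Motivation <- Attendance -> Tutoring) has no collider blocking it and no conditioned non-collider, so it is open.
Try {Attendance, SchoolQuality}:
  P1: blocked at fork node Attendance ∈ conditioning set.
  P2: blocked at fork node SchoolQuality ∈ conditioning set.
  P3: blocked at fork node SchoolQuality ∈ conditioning set.
{Attendance, SchoolQuality} contains no descendant of Motivation and blocks every backdoor path.
Every element of {Attendance, SchoolQuality} is needed (dropping Attendance leaves P1 open; dropping SchoolQuality leaves P2 open), so no proper subset is valid.
Among all size-2 subsets of the eligible variables, only {Attendance, SchoolQuality} blocks every backdoor path, so it is the unique smallest valid adjustment set.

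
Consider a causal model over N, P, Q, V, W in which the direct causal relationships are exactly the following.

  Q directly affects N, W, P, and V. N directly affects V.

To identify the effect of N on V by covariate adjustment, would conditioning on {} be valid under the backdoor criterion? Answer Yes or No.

No

Backdoor paths from N to V (paths whose first edge points into N):
  P1: N <- Q -> V
Condition 1 (no descendant of N in the set): holds — descendants of N are {V}; none are in {}.
Condition 2 (every backdoor path blocked by {}):
  P1: open — no interior node is in the conditioning set.
{} does not satisfy the backdoor criterion.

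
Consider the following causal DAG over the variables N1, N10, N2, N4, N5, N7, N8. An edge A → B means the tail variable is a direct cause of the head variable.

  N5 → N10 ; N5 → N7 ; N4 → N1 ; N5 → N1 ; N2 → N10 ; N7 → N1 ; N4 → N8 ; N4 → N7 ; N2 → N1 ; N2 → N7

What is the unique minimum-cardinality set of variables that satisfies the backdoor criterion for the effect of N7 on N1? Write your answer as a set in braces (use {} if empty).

{N2, N4, N5}

Variables eligible for adjustment (non-descendants of N7, excluding N7 and N1): {N10, N2, N4, N5, N8}.
Backdoor paths from N7 to N1:
  P1: N7 <- N2 -> N10 <- N5 -> N1
  P2: N7 <- N2 -> N1
  P3: N7 <- N5 -> N10 <- N2 -> N1
  P4: N7 <- N5 -> N1
  P5: N7 <- N4 -> N1
The empty set is not sufficient: P2 (N7 <- N2 -> N1) has no collider blocking it and no conditioned non-collider, so it is open.
Try {N2, N4, N5}:
  P1: blocked at fork node N2 ∈ conditioning set.
  P2: blocked at fork node N2 ∈ conditioning set.
  P3: blocked at fork node N5 ∈ conditioning set.
  P4: blocked at fork node N5 ∈ conditioning set.
  P5: blocked at fork node N4 ∈ conditioning set.
{N2, N4, N5} contains no descendant of N7 and blocks every backdoor path.
Every element of {N2, N4, N5} is needed (dropping N2 leaves P2 open; dropping N4 leaves P5 open; dropping N5 leaves P4 open), so no proper subset is valid.
Among all size-3 subsets of the eligible variables, only {N2, N4, N5} blocks every backdoor path, so it is the unique smallest valid adjustment set.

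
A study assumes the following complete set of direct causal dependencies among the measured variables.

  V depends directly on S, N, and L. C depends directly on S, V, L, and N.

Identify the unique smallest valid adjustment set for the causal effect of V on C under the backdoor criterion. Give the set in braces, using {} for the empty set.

Variables eligible for adjustment (non-descendants of V, excluding V and C): {L, N, S}.
Backdoor paths from V to C:
  P1: V <- N -> C
  P2: V <- S -> C
  P3: V <- L -> C
The empty set is not sufficient: P1 (V <- N -> C) has no collider blocking it and no conditioned non-collider, so it is open.
Try {L, N, S}:
  P1: blocked at fork node N ∈ conditioning set.
  P2: blocked at fork node S ∈ conditioning set.
  P3: blocked at fork node L ∈ conditioning set.
{L, N, S} contains no descendant of V and blocks every backdoor path.
Every element of {L, N, S} is needed (dropping L leaves P3 open; dropping N leaves P1 open; dropping S leaves P2 open), so no proper subset is valid.
Among all size-3 subsets of the eligible variables, only {L, N, S} blocks every backdoor path, so it is the unique smallest valid adjustment set.

{L, N, S}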